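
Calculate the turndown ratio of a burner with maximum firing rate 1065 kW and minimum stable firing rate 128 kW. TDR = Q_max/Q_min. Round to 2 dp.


TDR = Q_max / Q_min
TDR = 1065 / 128 = 8.32


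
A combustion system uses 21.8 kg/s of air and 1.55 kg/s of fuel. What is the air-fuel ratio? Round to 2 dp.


AFR = m_air / m_fuel
AFR = 21.8 / 1.55 = 14.06


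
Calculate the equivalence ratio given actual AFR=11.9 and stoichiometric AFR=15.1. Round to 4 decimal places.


phi = AFR_stoich / AFR_actual
phi = 15.1 / 11.9 = 1.2689


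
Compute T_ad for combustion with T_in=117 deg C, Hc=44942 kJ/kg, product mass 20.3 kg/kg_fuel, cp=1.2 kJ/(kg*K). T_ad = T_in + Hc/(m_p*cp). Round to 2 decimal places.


T_ad = T_in + Hc / (m_p * cp)
Denominator = 20.3 * 1.2 = 24.3600
Temperature rise = 44942 / 24.3600 = 1844.91 K
T_ad = 117 + 1844.91 = 1961.91 deg C


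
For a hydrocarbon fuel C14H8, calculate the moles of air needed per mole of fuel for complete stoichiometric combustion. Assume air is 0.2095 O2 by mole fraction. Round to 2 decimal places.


Balanced combustion: C14H8 + 16 O2 -> 14 CO2 + 4 H2O
O2 needed = C + H/4 = 14 + 8/4 = 16.00 moles
Air moles = O2 / 0.2095 = 16.00 / 0.2095 = 76.37 moles air


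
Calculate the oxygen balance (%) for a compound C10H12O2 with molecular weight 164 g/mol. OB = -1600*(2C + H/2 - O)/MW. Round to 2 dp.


OB = -1600 * (2C + H/2 - O) / MW
Inner = 2*10 + 12/2 - 2 = 24.00
OB = -1600 * 24.00 / 164 = -234.15%


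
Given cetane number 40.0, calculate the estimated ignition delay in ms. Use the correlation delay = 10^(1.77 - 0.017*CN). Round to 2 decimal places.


delay = 10^(1.77 - 0.017*CN)
Exponent = 1.77 - 0.017*40.0 = 1.0900
delay = 10^1.0900 = 12.30 ms


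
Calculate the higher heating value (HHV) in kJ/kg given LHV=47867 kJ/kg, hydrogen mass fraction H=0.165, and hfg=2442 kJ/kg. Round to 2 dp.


HHV = LHV + hfg * 9 * H
Water addition = 2442 * 9 * 0.165 = 3626.370 kJ/kg
HHV = 47867 + 3626.370 = 51493.37 kJ/kg


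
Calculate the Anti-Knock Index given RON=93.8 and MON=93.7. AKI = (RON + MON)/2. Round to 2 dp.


AKI = (RON + MON) / 2
AKI = (93.8 + 93.7) / 2
AKI = 187.5 / 2 = 93.75


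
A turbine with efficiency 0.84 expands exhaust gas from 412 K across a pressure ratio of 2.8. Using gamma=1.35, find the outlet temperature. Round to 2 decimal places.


T_out = T_in * (1 - eta * (1 - PR^(-(gamma-1)/gamma)))
Exponent = -(1.35-1)/1.35 = -0.25925926
PR^exp = 2.8^(-0.25925926) = 0.76572026
Factor = 1 - 0.84*(1 - 0.76572026) = 0.80320502
T_out = 412 * 0.80320502 = 330.92 K


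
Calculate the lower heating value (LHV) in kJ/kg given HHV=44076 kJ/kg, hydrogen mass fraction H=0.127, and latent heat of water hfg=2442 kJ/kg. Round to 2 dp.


LHV = HHV - hfg * 9 * H
Water correction = 2442 * 9 * 0.127 = 2791.206 kJ/kg
LHV = 44076 - 2791.206 = 41284.79 kJ/kg


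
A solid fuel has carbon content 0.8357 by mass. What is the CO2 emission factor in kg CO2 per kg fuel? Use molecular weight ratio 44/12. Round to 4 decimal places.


EF = C_frac * (M_CO2 / M_C)
EF = 0.8357 * (44/12)
EF = 0.8357 * 3.666667 = 3.0642 kg_CO2/kg_fuel


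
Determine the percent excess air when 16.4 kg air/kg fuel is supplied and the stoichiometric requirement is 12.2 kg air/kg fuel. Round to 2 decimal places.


Excess air = actual - stoichiometric = 16.4 - 12.2 = 4.20 kg/kg fuel
Excess air % = (excess / stoich) * 100 = (4.20 / 12.2) * 100 = 34.43%


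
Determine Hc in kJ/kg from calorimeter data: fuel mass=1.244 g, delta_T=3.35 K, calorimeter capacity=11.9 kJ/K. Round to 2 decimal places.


Hc = C_cal * delta_T / m_fuel
Q_released = 11.9 * 3.35 = 39.8650 kJ
m_fuel = 1.244 g = 1.244/1000 kg = 0.001244 kg
Hc = 39.8650 / 0.001244 = 32045.82 kJ/kg


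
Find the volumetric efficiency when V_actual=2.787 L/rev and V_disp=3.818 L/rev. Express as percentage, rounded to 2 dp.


eta_v = (V_actual / V_disp) * 100
Ratio = 2.787 / 3.818 = 0.7300
eta_v = 0.7300 * 100 = 73.00%


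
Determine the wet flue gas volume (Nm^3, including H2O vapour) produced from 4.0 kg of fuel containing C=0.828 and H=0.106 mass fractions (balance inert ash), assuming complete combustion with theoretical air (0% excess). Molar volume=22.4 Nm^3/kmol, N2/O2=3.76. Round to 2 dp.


Per kg fuel: CO2 = (C/12 kmol)*22.4 = (0.828/12)*22.4 = 1.54560 Nm^3
Per kg fuel: H2O = (H/2 kmol)*22.4 = (0.106/2)*22.4 = 1.18720 Nm^3
O2 needed per kg fuel = C/12 + H/4 = 0.828/12 + 0.106/4 = 0.09550000 kmol
Per kg fuel: N2 = O2*3.76*22.4 = 0.09550000*3.76*22.4 = 8.04339 Nm^3
Total per kg = 1.54560 + 1.18720 + 8.04339 = 10.77619 Nm^3
Total = 10.77619 * 4.0 = 43.10 Nm^3


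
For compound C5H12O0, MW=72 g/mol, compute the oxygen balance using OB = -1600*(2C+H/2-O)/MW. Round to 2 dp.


OB = -1600 * (2C + H/2 - O) / MW
Inner = 2*5 + 12/2 - 0 = 16.00
OB = -1600 * 16.00 / 72 = -355.56%


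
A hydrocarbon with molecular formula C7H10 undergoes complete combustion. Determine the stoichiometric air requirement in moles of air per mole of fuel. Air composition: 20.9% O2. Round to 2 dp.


Balanced combustion: C7H10 + 9.5 O2 -> 7 CO2 + 5 H2O
O2 needed = C + H/4 = 7 + 10/4 = 9.50 moles
Air moles = O2 / 0.209 = 9.50 / 0.209 = 45.45 moles air


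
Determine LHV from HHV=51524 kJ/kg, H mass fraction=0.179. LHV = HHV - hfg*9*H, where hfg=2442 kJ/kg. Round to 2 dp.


LHV = HHV - hfg * 9 * H
Water correction = 2442 * 9 * 0.179 = 3934.062 kJ/kg
LHV = 51524 - 3934.062 = 47589.94 kJ/kg


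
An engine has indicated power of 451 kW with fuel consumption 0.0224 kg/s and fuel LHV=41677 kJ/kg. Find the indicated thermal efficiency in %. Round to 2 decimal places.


eta_ith = (IP / (mf * LHV)) * 100
Denominator = 0.0224 * 41677 = 933.5648 kW
eta_ith = (451 / 933.5648) * 100 = 48.31%


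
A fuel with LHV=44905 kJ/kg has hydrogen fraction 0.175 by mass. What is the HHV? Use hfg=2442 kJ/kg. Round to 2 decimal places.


HHV = LHV + hfg * 9 * H
Water addition = 2442 * 9 * 0.175 = 3846.150 kJ/kg
HHV = 44905 + 3846.150 = 48751.15 kJ/kg


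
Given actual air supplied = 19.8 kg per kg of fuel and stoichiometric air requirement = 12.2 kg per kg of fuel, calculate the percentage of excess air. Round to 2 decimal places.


Excess air = actual - stoichiometric = 19.8 - 12.2 = 7.60 kg/kg fuel
Excess air % = (excess / stoich) * 100 = (7.60 / 12.2) * 100 = 62.30%


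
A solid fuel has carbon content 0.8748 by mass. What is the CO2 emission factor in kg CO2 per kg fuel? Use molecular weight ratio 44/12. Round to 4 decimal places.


EF = C_frac * (M_CO2 / M_C)
EF = 0.8748 * (44/12)
EF = 0.8748 * 3.666667 = 3.2076 kg_CO2/kg_fuel


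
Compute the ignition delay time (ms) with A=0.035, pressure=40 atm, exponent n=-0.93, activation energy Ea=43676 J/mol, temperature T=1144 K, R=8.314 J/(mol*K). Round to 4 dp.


tau = A * P^n * exp(Ea/(R*T))
P^n = 40^(-0.93) = 0.03236564
Ea/(R*T) = 43676/(8.314*1144) = 4.592052
exp(Ea/(R*T)) = 98.696764
tau = 0.035 * 0.03236564 * 98.696764 = 0.1118 ms


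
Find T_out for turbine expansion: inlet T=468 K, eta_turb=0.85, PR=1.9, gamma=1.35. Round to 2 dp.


T_out = T_in * (1 - eta * (1 - PR^(-(gamma-1)/gamma)))
Exponent = -(1.35-1)/1.35 = -0.25925926
PR^exp = 1.9^(-0.25925926) = 0.84670193
Factor = 1 - 0.85*(1 - 0.84670193) = 0.86969664
T_out = 468 * 0.86969664 = 407.02 K


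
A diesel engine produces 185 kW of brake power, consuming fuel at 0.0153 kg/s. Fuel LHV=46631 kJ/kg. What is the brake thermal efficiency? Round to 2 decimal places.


eta_BTE = (BP / (mf * LHV)) * 100
Denominator = 0.0153 * 46631 = 713.4543 kW
eta_BTE = (185 / 713.4543) * 100 = 25.93%


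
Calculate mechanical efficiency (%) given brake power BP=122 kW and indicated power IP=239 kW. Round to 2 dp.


eta_mech = (BP / IP) * 100
Ratio = 122 / 239 = 0.5105
eta_mech = 0.5105 * 100 = 51.05%


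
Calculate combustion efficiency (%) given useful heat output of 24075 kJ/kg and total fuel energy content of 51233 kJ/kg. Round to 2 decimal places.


Efficiency = (Q_useful / Q_fuel) * 100
Efficiency = (24075 / 51233) * 100
Efficiency = 0.4699 * 100 = 46.99%


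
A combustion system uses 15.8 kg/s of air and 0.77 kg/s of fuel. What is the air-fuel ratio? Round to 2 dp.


AFR = m_air / m_fuel
AFR = 15.8 / 0.77 = 20.52


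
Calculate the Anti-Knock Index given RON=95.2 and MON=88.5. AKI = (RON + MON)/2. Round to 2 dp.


AKI = (RON + MON) / 2
AKI = (95.2 + 88.5) / 2
AKI = 183.7 / 2 = 91.85


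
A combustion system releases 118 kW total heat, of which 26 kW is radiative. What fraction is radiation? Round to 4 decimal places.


f_rad = Q_rad / Q_total
f_rad = 26 / 118 = 0.2203


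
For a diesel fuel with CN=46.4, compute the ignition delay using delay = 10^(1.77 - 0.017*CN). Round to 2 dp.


delay = 10^(1.77 - 0.017*CN)
Exponent = 1.77 - 0.017*46.4 = 0.9812
delay = 10^0.9812 = 9.58 ms


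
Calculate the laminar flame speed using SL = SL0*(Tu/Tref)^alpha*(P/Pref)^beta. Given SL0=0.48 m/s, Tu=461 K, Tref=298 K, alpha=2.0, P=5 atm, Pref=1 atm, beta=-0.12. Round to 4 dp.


SL = SL0 * (Tu/Tref)^alpha * (P/Pref)^beta
T ratio = 461/298 = 1.54697987
(T ratio)^alpha = 1.54697987^2.0 = 2.393147
(P/Pref)^beta = 5^(-0.12) = 0.824373
SL = 0.48 * 2.393147 * 0.824373 = 0.9470 m/s


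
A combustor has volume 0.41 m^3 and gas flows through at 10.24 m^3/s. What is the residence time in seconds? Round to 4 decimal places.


tau = V / Q_flow
tau = 0.41 / 10.24 = 0.0400 s


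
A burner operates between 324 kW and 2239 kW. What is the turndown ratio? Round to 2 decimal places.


TDR = Q_max / Q_min
TDR = 2239 / 324 = 6.91


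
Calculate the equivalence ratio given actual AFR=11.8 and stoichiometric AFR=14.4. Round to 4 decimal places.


phi = AFR_stoich / AFR_actual
phi = 14.4 / 11.8 = 1.2203


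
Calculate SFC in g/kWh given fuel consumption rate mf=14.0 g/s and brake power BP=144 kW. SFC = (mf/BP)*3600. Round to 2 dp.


SFC = (mf / BP) * 3600
Rate = 14.0 / 144 = 0.097222 g/(s*kW)
SFC = 0.097222 * 3600 = 350.00 g/kWh


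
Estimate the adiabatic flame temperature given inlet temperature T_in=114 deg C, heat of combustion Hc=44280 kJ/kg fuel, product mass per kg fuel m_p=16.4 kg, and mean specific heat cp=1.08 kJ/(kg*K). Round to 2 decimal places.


T_ad = T_in + Hc / (m_p * cp)
Denominator = 16.4 * 1.08 = 17.7120
Temperature rise = 44280 / 17.7120 = 2500.00 K
T_ad = 114 + 2500.00 = 2614.00 deg C


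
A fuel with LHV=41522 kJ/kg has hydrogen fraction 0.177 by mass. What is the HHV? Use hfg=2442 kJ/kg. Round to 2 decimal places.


HHV = LHV + hfg * 9 * H
Water addition = 2442 * 9 * 0.177 = 3890.106 kJ/kg
HHV = 41522 + 3890.106 = 45412.11 kJ/kg


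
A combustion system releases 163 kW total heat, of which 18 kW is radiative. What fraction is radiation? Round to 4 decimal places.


f_rad = Q_rad / Q_total
f_rad = 18 / 163 = 0.1104


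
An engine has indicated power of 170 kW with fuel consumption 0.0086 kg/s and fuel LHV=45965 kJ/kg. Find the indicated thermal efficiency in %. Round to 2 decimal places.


eta_ith = (IP / (mf * LHV)) * 100
Denominator = 0.0086 * 45965 = 395.2990 kW
eta_ith = (170 / 395.2990) * 100 = 43.01%


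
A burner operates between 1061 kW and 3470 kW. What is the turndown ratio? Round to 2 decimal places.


TDR = Q_max / Q_min
TDR = 3470 / 1061 = 3.27


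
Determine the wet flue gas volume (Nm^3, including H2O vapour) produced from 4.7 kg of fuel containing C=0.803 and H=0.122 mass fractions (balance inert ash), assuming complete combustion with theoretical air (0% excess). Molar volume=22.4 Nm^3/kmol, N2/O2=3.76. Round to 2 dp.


Per kg fuel: CO2 = (C/12 kmol)*22.4 = (0.803/12)*22.4 = 1.49893 Nm^3
Per kg fuel: H2O = (H/2 kmol)*22.4 = (0.122/2)*22.4 = 1.36640 Nm^3
O2 needed per kg fuel = C/12 + H/4 = 0.803/12 + 0.122/4 = 0.09741667 kmol
Per kg fuel: N2 = O2*3.76*22.4 = 0.09741667*3.76*22.4 = 8.20482 Nm^3
Total per kg = 1.49893 + 1.36640 + 8.20482 = 11.07015 Nm^3
Total = 11.07015 * 4.7 = 52.03 Nm^3


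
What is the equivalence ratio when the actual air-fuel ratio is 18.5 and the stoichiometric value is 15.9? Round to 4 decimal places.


phi = AFR_stoich / AFR_actual
phi = 15.9 / 18.5 = 0.8595


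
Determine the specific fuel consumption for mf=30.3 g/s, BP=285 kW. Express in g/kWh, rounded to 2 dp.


SFC = (mf / BP) * 3600
Rate = 30.3 / 285 = 0.106316 g/(s*kW)
SFC = 0.106316 * 3600 = 382.74 g/kWh


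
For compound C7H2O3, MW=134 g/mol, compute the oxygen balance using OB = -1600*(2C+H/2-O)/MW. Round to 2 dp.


OB = -1600 * (2C + H/2 - O) / MW
Inner = 2*7 + 2/2 - 3 = 12.00
OB = -1600 * 12.00 / 134 = -143.28%


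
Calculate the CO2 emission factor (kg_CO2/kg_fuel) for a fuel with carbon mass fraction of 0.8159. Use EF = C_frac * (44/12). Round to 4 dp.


EF = C_frac * (M_CO2 / M_C)
EF = 0.8159 * (44/12)
EF = 0.8159 * 3.666667 = 2.9916 kg_CO2/kg_fuel


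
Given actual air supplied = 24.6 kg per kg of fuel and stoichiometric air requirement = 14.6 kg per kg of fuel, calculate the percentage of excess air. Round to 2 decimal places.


Excess air = actual - stoichiometric = 24.6 - 14.6 = 10.00 kg/kg fuel
Excess air % = (excess / stoich) * 100 = (10.00 / 14.6) * 100 = 68.49%


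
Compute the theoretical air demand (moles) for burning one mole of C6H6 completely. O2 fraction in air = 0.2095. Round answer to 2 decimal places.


Balanced combustion: C6H6 + 7.5 O2 -> 6 CO2 + 3 H2O
O2 needed = C + H/4 = 6 + 6/4 = 7.50 moles
Air moles = O2 / 0.2095 = 7.50 / 0.2095 = 35.80 moles air


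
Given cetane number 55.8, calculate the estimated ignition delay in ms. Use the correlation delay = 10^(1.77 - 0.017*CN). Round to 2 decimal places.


delay = 10^(1.77 - 0.017*CN)
Exponent = 1.77 - 0.017*55.8 = 0.8214
delay = 10^0.8214 = 6.63 ms


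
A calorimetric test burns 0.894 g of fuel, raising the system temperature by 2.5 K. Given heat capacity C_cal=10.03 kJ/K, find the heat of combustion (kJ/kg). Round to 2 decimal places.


Hc = C_cal * delta_T / m_fuel
Q_released = 10.03 * 2.5 = 25.0750 kJ
m_fuel = 0.894 g = 0.894/1000 kg = 0.000894 kg
Hc = 25.0750 / 0.000894 = 28048.10 kJ/kg


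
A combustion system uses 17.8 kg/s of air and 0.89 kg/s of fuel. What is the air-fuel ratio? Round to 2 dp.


AFR = m_air / m_fuel
AFR = 17.8 / 0.89 = 20.00


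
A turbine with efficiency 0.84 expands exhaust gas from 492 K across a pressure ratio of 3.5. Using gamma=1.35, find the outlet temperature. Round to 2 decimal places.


T_out = T_in * (1 - eta * (1 - PR^(-(gamma-1)/gamma)))
Exponent = -(1.35-1)/1.35 = -0.25925926
PR^exp = 3.5^(-0.25925926) = 0.72267881
Factor = 1 - 0.84*(1 - 0.72267881) = 0.76705020
T_out = 492 * 0.76705020 = 377.39 K


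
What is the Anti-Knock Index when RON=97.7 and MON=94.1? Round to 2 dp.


AKI = (RON + MON) / 2
AKI = (97.7 + 94.1) / 2
AKI = 191.8 / 2 = 95.90


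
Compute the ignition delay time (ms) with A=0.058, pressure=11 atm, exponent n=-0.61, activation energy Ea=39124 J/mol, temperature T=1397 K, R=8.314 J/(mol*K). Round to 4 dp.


tau = A * P^n * exp(Ea/(R*T))
P^n = 11^(-0.61) = 0.23160635
Ea/(R*T) = 39124/(8.314*1397) = 3.368502
exp(Ea/(R*T)) = 29.035003
tau = 0.058 * 0.23160635 * 29.035003 = 0.3900 ms


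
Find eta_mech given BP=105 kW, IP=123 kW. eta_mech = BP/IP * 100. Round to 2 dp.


eta_mech = (BP / IP) * 100
Ratio = 105 / 123 = 0.8537
eta_mech = 0.8537 * 100 = 85.37%


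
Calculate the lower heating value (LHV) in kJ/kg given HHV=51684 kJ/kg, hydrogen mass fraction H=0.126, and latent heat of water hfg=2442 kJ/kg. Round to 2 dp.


LHV = HHV - hfg * 9 * H
Water correction = 2442 * 9 * 0.126 = 2769.228 kJ/kg
LHV = 51684 - 2769.228 = 48914.77 kJ/kg


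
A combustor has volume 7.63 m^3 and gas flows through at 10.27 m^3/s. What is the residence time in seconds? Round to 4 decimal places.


tau = V / Q_flow
tau = 7.63 / 10.27 = 0.7429 s


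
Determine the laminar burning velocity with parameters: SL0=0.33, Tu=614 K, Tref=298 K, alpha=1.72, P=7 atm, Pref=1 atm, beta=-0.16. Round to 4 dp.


SL = SL0 * (Tu/Tref)^alpha * (P/Pref)^beta
T ratio = 614/298 = 2.06040268
(T ratio)^alpha = 2.06040268^1.72 = 3.467350
(P/Pref)^beta = 7^(-0.16) = 0.732461
SL = 0.33 * 3.467350 * 0.732461 = 0.8381 m/s


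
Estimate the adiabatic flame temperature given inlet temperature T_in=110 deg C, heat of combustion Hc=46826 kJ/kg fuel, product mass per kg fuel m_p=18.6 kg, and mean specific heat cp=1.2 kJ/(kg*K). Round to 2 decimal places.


T_ad = T_in + Hc / (m_p * cp)
Denominator = 18.6 * 1.2 = 22.3200
Temperature rise = 46826 / 22.3200 = 2097.94 K
T_ad = 110 + 2097.94 = 2207.94 deg C


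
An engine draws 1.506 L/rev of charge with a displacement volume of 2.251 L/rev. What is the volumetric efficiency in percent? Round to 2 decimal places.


eta_v = (V_actual / V_disp) * 100
Ratio = 1.506 / 2.251 = 0.6690
eta_v = 0.6690 * 100 = 66.90%


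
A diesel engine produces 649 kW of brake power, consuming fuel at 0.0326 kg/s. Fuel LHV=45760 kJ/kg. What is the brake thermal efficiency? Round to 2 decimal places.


eta_BTE = (BP / (mf * LHV)) * 100
Denominator = 0.0326 * 45760 = 1491.7760 kW
eta_BTE = (649 / 1491.7760) * 100 = 43.51%


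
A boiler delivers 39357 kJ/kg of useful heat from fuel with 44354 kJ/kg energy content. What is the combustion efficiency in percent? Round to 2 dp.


Efficiency = (Q_useful / Q_fuel) * 100
Efficiency = (39357 / 44354) * 100
Efficiency = 0.8873 * 100 = 88.73%


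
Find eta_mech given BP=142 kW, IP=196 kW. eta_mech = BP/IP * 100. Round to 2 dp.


eta_mech = (BP / IP) * 100
Ratio = 142 / 196 = 0.7245
eta_mech = 0.7245 * 100 = 72.45%


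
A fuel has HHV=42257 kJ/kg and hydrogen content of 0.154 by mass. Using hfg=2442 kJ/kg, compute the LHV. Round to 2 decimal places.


LHV = HHV - hfg * 9 * H
Water correction = 2442 * 9 * 0.154 = 3384.612 kJ/kg
LHV = 42257 - 3384.612 = 38872.39 kJ/kg


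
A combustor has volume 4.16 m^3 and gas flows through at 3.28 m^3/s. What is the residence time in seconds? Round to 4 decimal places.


tau = V / Q_flow
tau = 4.16 / 3.28 = 1.2683 s


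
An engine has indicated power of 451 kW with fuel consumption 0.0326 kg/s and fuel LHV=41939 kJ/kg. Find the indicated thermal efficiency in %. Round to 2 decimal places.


eta_ith = (IP / (mf * LHV)) * 100
Denominator = 0.0326 * 41939 = 1367.2114 kW
eta_ith = (451 / 1367.2114) * 100 = 32.99%


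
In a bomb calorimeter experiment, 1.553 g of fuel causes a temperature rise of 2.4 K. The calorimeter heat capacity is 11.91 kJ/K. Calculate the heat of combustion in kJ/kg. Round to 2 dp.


Hc = C_cal * delta_T / m_fuel
Q_released = 11.91 * 2.4 = 28.5840 kJ
m_fuel = 1.553 g = 1.553/1000 kg = 0.001553 kg
Hc = 28.5840 / 0.001553 = 18405.67 kJ/kg


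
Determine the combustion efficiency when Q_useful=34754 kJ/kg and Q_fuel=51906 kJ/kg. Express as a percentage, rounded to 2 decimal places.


Efficiency = (Q_useful / Q_fuel) * 100
Efficiency = (34754 / 51906) * 100
Efficiency = 0.6696 * 100 = 66.96%


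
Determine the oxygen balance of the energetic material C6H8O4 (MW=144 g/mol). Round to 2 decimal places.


OB = -1600 * (2C + H/2 - O) / MW
Inner = 2*6 + 8/2 - 4 = 12.00
OB = -1600 * 12.00 / 144 = -133.33%


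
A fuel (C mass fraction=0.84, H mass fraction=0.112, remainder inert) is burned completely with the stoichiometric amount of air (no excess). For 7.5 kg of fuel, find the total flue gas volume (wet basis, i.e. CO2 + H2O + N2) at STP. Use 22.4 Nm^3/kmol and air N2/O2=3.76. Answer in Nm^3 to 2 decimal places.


Per kg fuel: CO2 = (C/12 kmol)*22.4 = (0.84/12)*22.4 = 1.56800 Nm^3
Per kg fuel: H2O = (H/2 kmol)*22.4 = (0.112/2)*22.4 = 1.25440 Nm^3
O2 needed per kg fuel = C/12 + H/4 = 0.84/12 + 0.112/4 = 0.09800000 kmol
Per kg fuel: N2 = O2*3.76*22.4 = 0.09800000*3.76*22.4 = 8.25395 Nm^3
Total per kg = 1.56800 + 1.25440 + 8.25395 = 11.07635 Nm^3
Total = 11.07635 * 7.5 = 83.07 Nm^3


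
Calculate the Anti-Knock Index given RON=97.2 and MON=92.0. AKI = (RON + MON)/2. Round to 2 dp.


AKI = (RON + MON) / 2
AKI = (97.2 + 92.0) / 2
AKI = 189.2 / 2 = 94.60


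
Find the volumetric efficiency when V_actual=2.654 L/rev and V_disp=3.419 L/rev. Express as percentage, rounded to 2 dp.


eta_v = (V_actual / V_disp) * 100
Ratio = 2.654 / 3.419 = 0.7763
eta_v = 0.7763 * 100 = 77.63%


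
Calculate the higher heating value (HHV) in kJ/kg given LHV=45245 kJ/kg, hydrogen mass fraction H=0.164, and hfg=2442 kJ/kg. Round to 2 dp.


HHV = LHV + hfg * 9 * H
Water addition = 2442 * 9 * 0.164 = 3604.392 kJ/kg
HHV = 45245 + 3604.392 = 48849.39 kJ/kg


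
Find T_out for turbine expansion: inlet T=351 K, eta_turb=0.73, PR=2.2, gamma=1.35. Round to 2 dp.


T_out = T_in * (1 - eta * (1 - PR^(-(gamma-1)/gamma)))
Exponent = -(1.35-1)/1.35 = -0.25925926
PR^exp = 2.2^(-0.25925926) = 0.81512413
Factor = 1 - 0.73*(1 - 0.81512413) = 0.86504061
T_out = 351 * 0.86504061 = 303.63 K


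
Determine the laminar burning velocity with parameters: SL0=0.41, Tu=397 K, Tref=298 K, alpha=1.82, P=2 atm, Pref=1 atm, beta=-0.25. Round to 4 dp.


SL = SL0 * (Tu/Tref)^alpha * (P/Pref)^beta
T ratio = 397/298 = 1.33221477
(T ratio)^alpha = 1.33221477^1.82 = 1.685486
(P/Pref)^beta = 2^(-0.25) = 0.840896
SL = 0.41 * 1.685486 * 0.840896 = 0.5811 m/s


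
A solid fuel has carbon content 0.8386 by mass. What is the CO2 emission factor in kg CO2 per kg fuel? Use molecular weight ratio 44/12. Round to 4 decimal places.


EF = C_frac * (M_CO2 / M_C)
EF = 0.8386 * (44/12)
EF = 0.8386 * 3.666667 = 3.0749 kg_CO2/kg_fuel


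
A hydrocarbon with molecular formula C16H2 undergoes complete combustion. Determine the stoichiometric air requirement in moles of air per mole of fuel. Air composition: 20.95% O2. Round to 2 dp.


Balanced combustion: C16H2 + 16.5 O2 -> 16 CO2 + 1 H2O
O2 needed = C + H/4 = 16 + 2/4 = 16.50 moles
Air moles = O2 / 0.2095 = 16.50 / 0.2095 = 78.76 moles air


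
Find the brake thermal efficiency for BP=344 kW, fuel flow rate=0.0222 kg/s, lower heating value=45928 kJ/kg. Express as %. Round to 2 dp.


eta_BTE = (BP / (mf * LHV)) * 100
Denominator = 0.0222 * 45928 = 1019.6016 kW
eta_BTE = (344 / 1019.6016) * 100 = 33.74%


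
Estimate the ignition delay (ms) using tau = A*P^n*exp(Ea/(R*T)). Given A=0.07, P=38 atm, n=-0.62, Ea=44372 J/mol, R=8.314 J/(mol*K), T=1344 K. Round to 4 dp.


tau = A * P^n * exp(Ea/(R*T))
P^n = 38^(-0.62) = 0.10484173
Ea/(R*T) = 44372/(8.314*1344) = 3.970998
exp(Ea/(R*T)) = 53.037459
tau = 0.07 * 0.10484173 * 53.037459 = 0.3892 ms


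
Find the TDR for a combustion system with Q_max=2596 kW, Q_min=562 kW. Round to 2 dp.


TDR = Q_max / Q_min
TDR = 2596 / 562 = 4.62


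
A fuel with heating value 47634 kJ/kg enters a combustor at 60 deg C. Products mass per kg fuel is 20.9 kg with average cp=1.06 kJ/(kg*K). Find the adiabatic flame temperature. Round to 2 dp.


T_ad = T_in + Hc / (m_p * cp)
Denominator = 20.9 * 1.06 = 22.1540
Temperature rise = 47634 / 22.1540 = 2150.13 K
T_ad = 60 + 2150.13 = 2210.13 deg C


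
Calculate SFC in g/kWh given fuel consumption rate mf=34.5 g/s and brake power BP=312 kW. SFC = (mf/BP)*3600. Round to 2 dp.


SFC = (mf / BP) * 3600
Rate = 34.5 / 312 = 0.110577 g/(s*kW)
SFC = 0.110577 * 3600 = 398.08 g/kWh


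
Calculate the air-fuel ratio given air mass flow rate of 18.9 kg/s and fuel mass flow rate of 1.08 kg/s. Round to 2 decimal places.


AFR = m_air / m_fuel
AFR = 18.9 / 1.08 = 17.50


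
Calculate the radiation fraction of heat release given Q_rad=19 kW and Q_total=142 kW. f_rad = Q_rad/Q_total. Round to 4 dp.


f_rad = Q_rad / Q_total
f_rad = 19 / 142 = 0.1338


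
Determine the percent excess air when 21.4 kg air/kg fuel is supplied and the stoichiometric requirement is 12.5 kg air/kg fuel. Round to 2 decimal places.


Excess air = actual - stoichiometric = 21.4 - 12.5 = 8.90 kg/kg fuel
Excess air % = (excess / stoich) * 100 = (8.90 / 12.5) * 100 = 71.20%


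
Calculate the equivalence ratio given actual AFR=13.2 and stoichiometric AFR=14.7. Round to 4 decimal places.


phi = AFR_stoich / AFR_actual
phi = 14.7 / 13.2 = 1.1136


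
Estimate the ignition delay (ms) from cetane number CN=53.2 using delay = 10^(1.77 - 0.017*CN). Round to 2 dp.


delay = 10^(1.77 - 0.017*CN)
Exponent = 1.77 - 0.017*53.2 = 0.8656
delay = 10^0.8656 = 7.34 ms


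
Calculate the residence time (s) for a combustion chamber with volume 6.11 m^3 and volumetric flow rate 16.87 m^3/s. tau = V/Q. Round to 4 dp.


tau = V / Q_flow
tau = 6.11 / 16.87 = 0.3622 s


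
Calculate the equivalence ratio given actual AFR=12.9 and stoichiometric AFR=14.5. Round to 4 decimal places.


phi = AFR_stoich / AFR_actual
phi = 14.5 / 12.9 = 1.1240


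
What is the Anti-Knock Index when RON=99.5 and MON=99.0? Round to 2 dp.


AKI = (RON + MON) / 2
AKI = (99.5 + 99.0) / 2
AKI = 198.5 / 2 = 99.25


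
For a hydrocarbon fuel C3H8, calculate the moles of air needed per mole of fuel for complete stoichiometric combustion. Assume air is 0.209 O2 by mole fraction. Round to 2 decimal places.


Balanced combustion: C3H8 + 5 O2 -> 3 CO2 + 4 H2O
O2 needed = C + H/4 = 3 + 8/4 = 5.00 moles
Air moles = O2 / 0.209 = 5.00 / 0.209 = 23.92 moles air


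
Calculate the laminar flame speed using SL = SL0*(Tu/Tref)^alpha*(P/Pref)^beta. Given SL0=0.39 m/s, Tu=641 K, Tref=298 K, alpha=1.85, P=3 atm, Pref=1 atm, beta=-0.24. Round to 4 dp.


SL = SL0 * (Tu/Tref)^alpha * (P/Pref)^beta
T ratio = 641/298 = 2.15100671
(T ratio)^alpha = 2.15100671^1.85 = 4.124652
(P/Pref)^beta = 3^(-0.24) = 0.768229
SL = 0.39 * 4.124652 * 0.768229 = 1.2358 m/s


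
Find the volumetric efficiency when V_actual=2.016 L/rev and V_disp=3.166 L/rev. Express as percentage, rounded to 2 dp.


eta_v = (V_actual / V_disp) * 100
Ratio = 2.016 / 3.166 = 0.6368
eta_v = 0.6368 * 100 = 63.68%


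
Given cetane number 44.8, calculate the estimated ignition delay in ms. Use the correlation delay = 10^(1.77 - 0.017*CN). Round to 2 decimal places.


delay = 10^(1.77 - 0.017*CN)
Exponent = 1.77 - 0.017*44.8 = 1.0084
delay = 10^1.0084 = 10.20 ms


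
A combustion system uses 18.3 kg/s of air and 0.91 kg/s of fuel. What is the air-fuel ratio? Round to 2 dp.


AFR = m_air / m_fuel
AFR = 18.3 / 0.91 = 20.11


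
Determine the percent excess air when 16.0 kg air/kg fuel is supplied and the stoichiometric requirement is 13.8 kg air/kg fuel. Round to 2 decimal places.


Excess air = actual - stoichiometric = 16.0 - 13.8 = 2.20 kg/kg fuel
Excess air % = (excess / stoich) * 100 = (2.20 / 13.8) * 100 = 15.94%


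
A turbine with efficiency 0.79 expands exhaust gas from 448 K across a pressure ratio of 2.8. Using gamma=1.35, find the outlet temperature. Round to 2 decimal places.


T_out = T_in * (1 - eta * (1 - PR^(-(gamma-1)/gamma)))
Exponent = -(1.35-1)/1.35 = -0.25925926
PR^exp = 2.8^(-0.25925926) = 0.76572026
Factor = 1 - 0.79*(1 - 0.76572026) = 0.81491901
T_out = 448 * 0.81491901 = 365.08 K


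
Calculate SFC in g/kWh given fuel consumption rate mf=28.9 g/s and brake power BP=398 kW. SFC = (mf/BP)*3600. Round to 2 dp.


SFC = (mf / BP) * 3600
Rate = 28.9 / 398 = 0.072613 g/(s*kW)
SFC = 0.072613 * 3600 = 261.41 g/kWh


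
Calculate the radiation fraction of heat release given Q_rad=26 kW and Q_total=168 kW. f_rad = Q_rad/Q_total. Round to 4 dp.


f_rad = Q_rad / Q_total
f_rad = 26 / 168 = 0.1548


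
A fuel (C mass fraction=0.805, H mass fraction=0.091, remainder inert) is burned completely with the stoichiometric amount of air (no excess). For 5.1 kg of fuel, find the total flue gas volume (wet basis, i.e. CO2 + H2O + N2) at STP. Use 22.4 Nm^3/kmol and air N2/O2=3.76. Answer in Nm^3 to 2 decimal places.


Per kg fuel: CO2 = (C/12 kmol)*22.4 = (0.805/12)*22.4 = 1.50267 Nm^3
Per kg fuel: H2O = (H/2 kmol)*22.4 = (0.091/2)*22.4 = 1.01920 Nm^3
O2 needed per kg fuel = C/12 + H/4 = 0.805/12 + 0.091/4 = 0.08983333 kmol
Per kg fuel: N2 = O2*3.76*22.4 = 0.08983333*3.76*22.4 = 7.56612 Nm^3
Total per kg = 1.50267 + 1.01920 + 7.56612 = 10.08799 Nm^3
Total = 10.08799 * 5.1 = 51.45 Nm^3


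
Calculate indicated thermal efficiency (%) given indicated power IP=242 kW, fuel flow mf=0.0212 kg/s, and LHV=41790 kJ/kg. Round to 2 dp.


eta_ith = (IP / (mf * LHV)) * 100
Denominator = 0.0212 * 41790 = 885.9480 kW
eta_ith = (242 / 885.9480) * 100 = 27.32%


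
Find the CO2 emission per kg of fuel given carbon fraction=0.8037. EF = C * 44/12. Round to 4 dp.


EF = C_frac * (M_CO2 / M_C)
EF = 0.8037 * (44/12)
EF = 0.8037 * 3.666667 = 2.9469 kg_CO2/kg_fuel


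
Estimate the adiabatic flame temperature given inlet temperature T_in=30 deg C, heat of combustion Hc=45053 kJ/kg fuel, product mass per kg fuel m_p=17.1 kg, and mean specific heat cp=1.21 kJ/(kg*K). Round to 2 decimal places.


T_ad = T_in + Hc / (m_p * cp)
Denominator = 17.1 * 1.21 = 20.6910
Temperature rise = 45053 / 20.6910 = 2177.42 K
T_ad = 30 + 2177.42 = 2207.42 deg C


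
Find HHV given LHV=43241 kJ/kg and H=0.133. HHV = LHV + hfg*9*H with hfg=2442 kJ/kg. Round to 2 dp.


HHV = LHV + hfg * 9 * H
Water addition = 2442 * 9 * 0.133 = 2923.074 kJ/kg
HHV = 43241 + 2923.074 = 46164.07 kJ/kg


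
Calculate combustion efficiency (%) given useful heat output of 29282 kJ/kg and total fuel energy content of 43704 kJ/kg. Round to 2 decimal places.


Efficiency = (Q_useful / Q_fuel) * 100
Efficiency = (29282 / 43704) * 100
Efficiency = 0.6700 * 100 = 67.00%


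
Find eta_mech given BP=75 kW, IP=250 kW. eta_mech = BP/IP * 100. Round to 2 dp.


eta_mech = (BP / IP) * 100
Ratio = 75 / 250 = 0.3000
eta_mech = 0.3000 * 100 = 30.00%


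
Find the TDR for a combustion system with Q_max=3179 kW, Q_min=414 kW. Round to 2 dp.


TDR = Q_max / Q_min
TDR = 3179 / 414 = 7.68


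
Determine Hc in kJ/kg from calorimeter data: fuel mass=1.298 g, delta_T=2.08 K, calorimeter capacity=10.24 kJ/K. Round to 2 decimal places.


Hc = C_cal * delta_T / m_fuel
Q_released = 10.24 * 2.08 = 21.2992 kJ
m_fuel = 1.298 g = 1.298/1000 kg = 0.001298 kg
Hc = 21.2992 / 0.001298 = 16409.24 kJ/kg


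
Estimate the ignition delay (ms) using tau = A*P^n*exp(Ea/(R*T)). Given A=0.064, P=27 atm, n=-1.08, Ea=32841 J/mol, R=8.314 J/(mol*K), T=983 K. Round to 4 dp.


tau = A * P^n * exp(Ea/(R*T))
P^n = 27^(-1.08) = 0.02845294
Ea/(R*T) = 32841/(8.314*983) = 4.018397
exp(Ea/(R*T)) = 55.611885
tau = 0.064 * 0.02845294 * 55.611885 = 0.1013 ms


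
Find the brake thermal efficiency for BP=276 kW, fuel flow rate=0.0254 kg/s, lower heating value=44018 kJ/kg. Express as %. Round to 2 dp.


eta_BTE = (BP / (mf * LHV)) * 100
Denominator = 0.0254 * 44018 = 1118.0572 kW
eta_BTE = (276 / 1118.0572) * 100 = 24.69%


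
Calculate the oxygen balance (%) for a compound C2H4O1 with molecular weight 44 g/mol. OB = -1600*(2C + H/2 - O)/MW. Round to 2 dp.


OB = -1600 * (2C + H/2 - O) / MW
Inner = 2*2 + 4/2 - 1 = 5.00
OB = -1600 * 5.00 / 44 = -181.82%


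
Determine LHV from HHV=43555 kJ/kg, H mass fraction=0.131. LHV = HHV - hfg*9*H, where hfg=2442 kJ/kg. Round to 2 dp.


LHV = HHV - hfg * 9 * H
Water correction = 2442 * 9 * 0.131 = 2879.118 kJ/kg
LHV = 43555 - 2879.118 = 40675.88 kJ/kg


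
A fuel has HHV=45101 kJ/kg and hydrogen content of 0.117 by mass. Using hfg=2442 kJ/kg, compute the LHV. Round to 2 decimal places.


LHV = HHV - hfg * 9 * H
Water correction = 2442 * 9 * 0.117 = 2571.426 kJ/kg
LHV = 45101 - 2571.426 = 42529.57 kJ/kg


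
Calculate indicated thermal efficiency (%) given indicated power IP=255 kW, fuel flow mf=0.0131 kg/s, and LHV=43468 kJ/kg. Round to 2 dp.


eta_ith = (IP / (mf * LHV)) * 100
Denominator = 0.0131 * 43468 = 569.4308 kW
eta_ith = (255 / 569.4308) * 100 = 44.78%


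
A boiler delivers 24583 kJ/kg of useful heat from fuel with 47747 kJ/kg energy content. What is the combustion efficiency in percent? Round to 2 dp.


Efficiency = (Q_useful / Q_fuel) * 100
Efficiency = (24583 / 47747) * 100
Efficiency = 0.5149 * 100 = 51.49%


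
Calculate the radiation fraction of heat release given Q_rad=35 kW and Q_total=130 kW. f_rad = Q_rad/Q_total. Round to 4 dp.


f_rad = Q_rad / Q_total
f_rad = 35 / 130 = 0.2692


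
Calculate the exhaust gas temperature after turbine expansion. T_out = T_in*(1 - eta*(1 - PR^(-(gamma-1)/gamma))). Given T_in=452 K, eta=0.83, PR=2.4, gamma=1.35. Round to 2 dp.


T_out = T_in * (1 - eta * (1 - PR^(-(gamma-1)/gamma)))
Exponent = -(1.35-1)/1.35 = -0.25925926
PR^exp = 2.4^(-0.25925926) = 0.79694200
Factor = 1 - 0.83*(1 - 0.79694200) = 0.83146186
T_out = 452 * 0.83146186 = 375.82 K


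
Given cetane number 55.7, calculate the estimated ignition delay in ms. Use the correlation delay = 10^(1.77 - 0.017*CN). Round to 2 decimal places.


delay = 10^(1.77 - 0.017*CN)
Exponent = 1.77 - 0.017*55.7 = 0.8231
delay = 10^0.8231 = 6.65 ms


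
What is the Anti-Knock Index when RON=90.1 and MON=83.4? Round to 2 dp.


AKI = (RON + MON) / 2
AKI = (90.1 + 83.4) / 2
AKI = 173.5 / 2 = 86.75


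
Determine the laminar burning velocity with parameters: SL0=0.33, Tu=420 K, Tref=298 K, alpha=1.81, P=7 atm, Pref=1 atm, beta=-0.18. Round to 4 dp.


SL = SL0 * (Tu/Tref)^alpha * (P/Pref)^beta
T ratio = 420/298 = 1.40939597
(T ratio)^alpha = 1.40939597^1.81 = 1.861015
(P/Pref)^beta = 7^(-0.18) = 0.704502
SL = 0.33 * 1.861015 * 0.704502 = 0.4327 m/s


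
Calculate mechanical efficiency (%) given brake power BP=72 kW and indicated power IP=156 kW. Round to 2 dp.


eta_mech = (BP / IP) * 100
Ratio = 72 / 156 = 0.4615
eta_mech = 0.4615 * 100 = 46.15%


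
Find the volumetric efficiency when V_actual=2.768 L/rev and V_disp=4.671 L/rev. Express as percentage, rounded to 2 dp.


eta_v = (V_actual / V_disp) * 100
Ratio = 2.768 / 4.671 = 0.5926
eta_v = 0.5926 * 100 = 59.26%


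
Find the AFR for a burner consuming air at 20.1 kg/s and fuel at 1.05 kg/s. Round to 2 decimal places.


AFR = m_air / m_fuel
AFR = 20.1 / 1.05 = 19.14


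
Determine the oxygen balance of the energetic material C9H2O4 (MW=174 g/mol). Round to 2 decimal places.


OB = -1600 * (2C + H/2 - O) / MW
Inner = 2*9 + 2/2 - 4 = 15.00
OB = -1600 * 15.00 / 174 = -137.93%


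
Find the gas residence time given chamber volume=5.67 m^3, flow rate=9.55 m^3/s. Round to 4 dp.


tau = V / Q_flow
tau = 5.67 / 9.55 = 0.5937 s


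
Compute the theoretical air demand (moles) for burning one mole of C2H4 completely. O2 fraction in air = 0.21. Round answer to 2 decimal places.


Balanced combustion: C2H4 + 3 O2 -> 2 CO2 + 2 H2O
O2 needed = C + H/4 = 2 + 4/4 = 3.00 moles
Air moles = O2 / 0.21 = 3.00 / 0.21 = 14.29 moles air


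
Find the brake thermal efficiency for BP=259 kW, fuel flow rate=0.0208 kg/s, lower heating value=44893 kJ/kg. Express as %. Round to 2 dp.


eta_BTE = (BP / (mf * LHV)) * 100
Denominator = 0.0208 * 44893 = 933.7744 kW
eta_BTE = (259 / 933.7744) * 100 = 27.74%


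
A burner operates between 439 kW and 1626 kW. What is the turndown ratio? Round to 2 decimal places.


TDR = Q_max / Q_min
TDR = 1626 / 439 = 3.70


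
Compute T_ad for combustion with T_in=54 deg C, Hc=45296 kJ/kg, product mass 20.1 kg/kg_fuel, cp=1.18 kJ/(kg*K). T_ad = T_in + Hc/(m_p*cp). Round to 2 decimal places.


T_ad = T_in + Hc / (m_p * cp)
Denominator = 20.1 * 1.18 = 23.7180
Temperature rise = 45296 / 23.7180 = 1909.77 K
T_ad = 54 + 1909.77 = 1963.77 deg C


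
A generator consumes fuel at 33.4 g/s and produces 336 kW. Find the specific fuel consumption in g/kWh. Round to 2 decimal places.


SFC = (mf / BP) * 3600
Rate = 33.4 / 336 = 0.099405 g/(s*kW)
SFC = 0.099405 * 3600 = 357.86 g/kWh


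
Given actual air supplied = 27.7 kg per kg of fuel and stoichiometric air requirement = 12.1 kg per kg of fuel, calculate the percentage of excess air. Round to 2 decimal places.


Excess air = actual - stoichiometric = 27.7 - 12.1 = 15.60 kg/kg fuel
Excess air % = (excess / stoich) * 100 = (15.60 / 12.1) * 100 = 128.93%


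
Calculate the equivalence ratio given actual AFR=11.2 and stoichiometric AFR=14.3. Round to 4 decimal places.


phi = AFR_stoich / AFR_actual
phi = 14.3 / 11.2 = 1.2768


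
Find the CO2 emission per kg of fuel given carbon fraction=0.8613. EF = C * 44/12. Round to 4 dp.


EF = C_frac * (M_CO2 / M_C)
EF = 0.8613 * (44/12)
EF = 0.8613 * 3.666667 = 3.1581 kg_CO2/kg_fuel


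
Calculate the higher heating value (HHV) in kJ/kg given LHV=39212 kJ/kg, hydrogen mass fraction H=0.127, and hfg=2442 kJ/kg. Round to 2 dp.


HHV = LHV + hfg * 9 * H
Water addition = 2442 * 9 * 0.127 = 2791.206 kJ/kg
HHV = 39212 + 2791.206 = 42003.21 kJ/kg


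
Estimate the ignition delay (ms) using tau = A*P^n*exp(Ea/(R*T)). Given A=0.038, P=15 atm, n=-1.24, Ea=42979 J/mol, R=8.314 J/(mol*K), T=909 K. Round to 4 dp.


tau = A * P^n * exp(Ea/(R*T))
P^n = 15^(-1.24) = 0.03480542
Ea/(R*T) = 42979/(8.314*909) = 5.686989
exp(Ea/(R*T)) = 295.004082
tau = 0.038 * 0.03480542 * 295.004082 = 0.3902 ms


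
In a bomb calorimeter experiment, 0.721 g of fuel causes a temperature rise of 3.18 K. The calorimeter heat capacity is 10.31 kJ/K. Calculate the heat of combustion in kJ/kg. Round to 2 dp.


Hc = C_cal * delta_T / m_fuel
Q_released = 10.31 * 3.18 = 32.7858 kJ
m_fuel = 0.721 g = 0.721/1000 kg = 0.000721 kg
Hc = 32.7858 / 0.000721 = 45472.68 kJ/kg


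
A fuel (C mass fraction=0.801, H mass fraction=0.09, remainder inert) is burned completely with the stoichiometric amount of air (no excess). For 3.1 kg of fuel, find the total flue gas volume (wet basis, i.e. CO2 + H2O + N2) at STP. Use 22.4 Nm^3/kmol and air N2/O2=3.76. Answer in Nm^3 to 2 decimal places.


Per kg fuel: CO2 = (C/12 kmol)*22.4 = (0.801/12)*22.4 = 1.49520 Nm^3
Per kg fuel: H2O = (H/2 kmol)*22.4 = (0.09/2)*22.4 = 1.00800 Nm^3
O2 needed per kg fuel = C/12 + H/4 = 0.801/12 + 0.09/4 = 0.08925000 kmol
Per kg fuel: N2 = O2*3.76*22.4 = 0.08925000*3.76*22.4 = 7.51699 Nm^3
Total per kg = 1.49520 + 1.00800 + 7.51699 = 10.02019 Nm^3
Total = 10.02019 * 3.1 = 31.06 Nm^3


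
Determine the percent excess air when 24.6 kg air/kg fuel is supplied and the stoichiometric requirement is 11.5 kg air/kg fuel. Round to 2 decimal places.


Excess air = actual - stoichiometric = 24.6 - 11.5 = 13.10 kg/kg fuel
Excess air % = (excess / stoich) * 100 = (13.10 / 11.5) * 100 = 113.91%


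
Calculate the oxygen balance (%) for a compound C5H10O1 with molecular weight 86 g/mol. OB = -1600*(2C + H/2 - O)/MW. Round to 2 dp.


OB = -1600 * (2C + H/2 - O) / MW
Inner = 2*5 + 10/2 - 1 = 14.00
OB = -1600 * 14.00 / 86 = -260.47%


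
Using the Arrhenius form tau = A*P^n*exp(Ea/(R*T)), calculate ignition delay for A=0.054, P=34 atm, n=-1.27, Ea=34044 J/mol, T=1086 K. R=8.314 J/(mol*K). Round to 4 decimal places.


tau = A * P^n * exp(Ea/(R*T))
P^n = 34^(-1.27) = 0.01135068
Ea/(R*T) = 34044/(8.314*1086) = 3.770516
exp(Ea/(R*T)) = 43.402435
tau = 0.054 * 0.01135068 * 43.402435 = 0.0266 ms


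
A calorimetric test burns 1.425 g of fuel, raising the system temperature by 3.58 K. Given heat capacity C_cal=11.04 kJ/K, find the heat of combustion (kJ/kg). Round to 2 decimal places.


Hc = C_cal * delta_T / m_fuel
Q_released = 11.04 * 3.58 = 39.5232 kJ
m_fuel = 1.425 g = 1.425/1000 kg = 0.001425 kg
Hc = 39.5232 / 0.001425 = 27735.58 kJ/kg


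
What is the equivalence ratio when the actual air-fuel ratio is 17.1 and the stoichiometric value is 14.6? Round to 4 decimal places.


phi = AFR_stoich / AFR_actual
phi = 14.6 / 17.1 = 0.8538


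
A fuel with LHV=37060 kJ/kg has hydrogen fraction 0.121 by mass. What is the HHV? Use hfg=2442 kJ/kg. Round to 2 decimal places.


HHV = LHV + hfg * 9 * H
Water addition = 2442 * 9 * 0.121 = 2659.338 kJ/kg
HHV = 37060 + 2659.338 = 39719.34 kJ/kg


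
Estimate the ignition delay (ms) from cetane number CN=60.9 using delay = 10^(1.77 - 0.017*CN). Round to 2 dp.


delay = 10^(1.77 - 0.017*CN)
Exponent = 1.77 - 0.017*60.9 = 0.7347
delay = 10^0.7347 = 5.43 ms
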